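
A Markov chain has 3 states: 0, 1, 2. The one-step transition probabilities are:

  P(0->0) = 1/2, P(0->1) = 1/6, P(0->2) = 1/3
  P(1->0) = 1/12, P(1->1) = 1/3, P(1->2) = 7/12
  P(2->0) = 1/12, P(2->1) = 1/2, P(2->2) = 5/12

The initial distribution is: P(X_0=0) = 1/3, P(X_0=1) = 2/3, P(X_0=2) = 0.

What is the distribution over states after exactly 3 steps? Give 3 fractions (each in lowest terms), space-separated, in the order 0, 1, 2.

Propagating the distribution step by step (d_{t+1} = d_t * P):
d_0 = (0=1/3, 1=2/3, 2=0)
  d_1[0] = 1/3*1/2 + 2/3*1/12 + 0*1/12 = 2/9
  d_1[1] = 1/3*1/6 + 2/3*1/3 + 0*1/2 = 5/18
  d_1[2] = 1/3*1/3 + 2/3*7/12 + 0*5/12 = 1/2
d_1 = (0=2/9, 1=5/18, 2=1/2)
  d_2[0] = 2/9*1/2 + 5/18*1/12 + 1/2*1/12 = 19/108
  d_2[1] = 2/9*1/6 + 5/18*1/3 + 1/2*1/2 = 41/108
  d_2[2] = 2/9*1/3 + 5/18*7/12 + 1/2*5/12 = 4/9
d_2 = (0=19/108, 1=41/108, 2=4/9)
  d_3[0] = 19/108*1/2 + 41/108*1/12 + 4/9*1/12 = 203/1296
  d_3[1] = 19/108*1/6 + 41/108*1/3 + 4/9*1/2 = 245/648
  d_3[2] = 19/108*1/3 + 41/108*7/12 + 4/9*5/12 = 67/144
d_3 = (0=203/1296, 1=245/648, 2=67/144)

Answer: 203/1296 245/648 67/144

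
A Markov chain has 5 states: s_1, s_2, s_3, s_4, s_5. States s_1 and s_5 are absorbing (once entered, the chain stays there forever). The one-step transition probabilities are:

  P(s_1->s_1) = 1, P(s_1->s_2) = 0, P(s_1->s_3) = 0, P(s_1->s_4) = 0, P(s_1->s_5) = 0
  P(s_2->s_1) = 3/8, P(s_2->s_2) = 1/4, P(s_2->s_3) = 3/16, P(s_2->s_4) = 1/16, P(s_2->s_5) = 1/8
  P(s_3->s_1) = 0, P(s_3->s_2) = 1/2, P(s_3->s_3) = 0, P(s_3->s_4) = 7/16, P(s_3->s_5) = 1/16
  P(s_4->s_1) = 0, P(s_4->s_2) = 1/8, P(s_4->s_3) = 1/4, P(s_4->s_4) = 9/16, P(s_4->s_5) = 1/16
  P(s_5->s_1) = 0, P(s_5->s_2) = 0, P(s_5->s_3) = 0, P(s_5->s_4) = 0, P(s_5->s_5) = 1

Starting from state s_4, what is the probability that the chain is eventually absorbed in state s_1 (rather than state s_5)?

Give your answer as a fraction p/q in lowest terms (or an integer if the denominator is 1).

Answer: 192/367

Derivation:
Let a_i = P(absorbed in s_1 | start in state i).
Boundary conditions: a_s_1 = 1, a_s_5 = 0.
For each transient state i, a_i = sum_j P(i->j) * a_j:
  a_s_2 = 3/8*a_s_1 + 1/4*a_s_2 + 3/16*a_s_3 + 1/16*a_s_4 + 1/8*a_s_5
  a_s_3 = 0*a_s_1 + 1/2*a_s_2 + 0*a_s_3 + 7/16*a_s_4 + 1/16*a_s_5
  a_s_4 = 0*a_s_1 + 1/8*a_s_2 + 1/4*a_s_3 + 9/16*a_s_4 + 1/16*a_s_5

Substituting a_s_1 = 1 and a_s_5 = 0, rearrange to (I - Q) a = r where r[i] = P(i -> s_1):
  [3/4, -3/16, -1/16] . (a_s_2, a_s_3, a_s_4) = 3/8
  [-1/2, 1, -7/16] . (a_s_2, a_s_3, a_s_4) = 0
  [-1/8, -1/4, 7/16] . (a_s_2, a_s_3, a_s_4) = 0

Solving yields:
  a_s_2 = 252/367
  a_s_3 = 210/367
  a_s_4 = 192/367

Starting state is s_4, so the absorption probability is a_s_4 = 192/367.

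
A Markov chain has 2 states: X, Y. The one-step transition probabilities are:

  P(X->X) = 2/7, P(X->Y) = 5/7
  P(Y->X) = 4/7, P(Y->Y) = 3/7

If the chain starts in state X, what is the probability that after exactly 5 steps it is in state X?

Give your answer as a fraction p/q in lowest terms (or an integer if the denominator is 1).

Computing P^5 by repeated multiplication:
P^1 =
  X: [2/7, 5/7]
  Y: [4/7, 3/7]
P^2 =
  X: [24/49, 25/49]
  Y: [20/49, 29/49]
P^3 =
  X: [148/343, 195/343]
  Y: [156/343, 187/343]
P^4 =
  X: [1076/2401, 1325/2401]
  Y: [1060/2401, 1341/2401]
P^5 =
  X: [7452/16807, 9355/16807]
  Y: [7484/16807, 9323/16807]

(P^5)[X -> X] = 7452/16807

Answer: 7452/16807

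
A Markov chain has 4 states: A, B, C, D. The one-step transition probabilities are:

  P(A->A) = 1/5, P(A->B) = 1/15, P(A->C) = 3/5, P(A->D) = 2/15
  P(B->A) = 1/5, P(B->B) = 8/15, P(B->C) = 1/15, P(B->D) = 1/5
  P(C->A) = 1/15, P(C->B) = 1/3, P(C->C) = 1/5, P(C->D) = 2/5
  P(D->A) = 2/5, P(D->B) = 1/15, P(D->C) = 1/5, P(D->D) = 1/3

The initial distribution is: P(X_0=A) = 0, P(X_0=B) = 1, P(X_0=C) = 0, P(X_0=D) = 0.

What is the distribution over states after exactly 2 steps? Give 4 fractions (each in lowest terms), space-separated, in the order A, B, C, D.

Answer: 52/225 1/3 47/225 17/75

Derivation:
Propagating the distribution step by step (d_{t+1} = d_t * P):
d_0 = (A=0, B=1, C=0, D=0)
  d_1[A] = 0*1/5 + 1*1/5 + 0*1/15 + 0*2/5 = 1/5
  d_1[B] = 0*1/15 + 1*8/15 + 0*1/3 + 0*1/15 = 8/15
  d_1[C] = 0*3/5 + 1*1/15 + 0*1/5 + 0*1/5 = 1/15
  d_1[D] = 0*2/15 + 1*1/5 + 0*2/5 + 0*1/3 = 1/5
d_1 = (A=1/5, B=8/15, C=1/15, D=1/5)
  d_2[A] = 1/5*1/5 + 8/15*1/5 + 1/15*1/15 + 1/5*2/5 = 52/225
  d_2[B] = 1/5*1/15 + 8/15*8/15 + 1/15*1/3 + 1/5*1/15 = 1/3
  d_2[C] = 1/5*3/5 + 8/15*1/15 + 1/15*1/5 + 1/5*1/5 = 47/225
  d_2[D] = 1/5*2/15 + 8/15*1/5 + 1/15*2/5 + 1/5*1/3 = 17/75
d_2 = (A=52/225, B=1/3, C=47/225, D=17/75)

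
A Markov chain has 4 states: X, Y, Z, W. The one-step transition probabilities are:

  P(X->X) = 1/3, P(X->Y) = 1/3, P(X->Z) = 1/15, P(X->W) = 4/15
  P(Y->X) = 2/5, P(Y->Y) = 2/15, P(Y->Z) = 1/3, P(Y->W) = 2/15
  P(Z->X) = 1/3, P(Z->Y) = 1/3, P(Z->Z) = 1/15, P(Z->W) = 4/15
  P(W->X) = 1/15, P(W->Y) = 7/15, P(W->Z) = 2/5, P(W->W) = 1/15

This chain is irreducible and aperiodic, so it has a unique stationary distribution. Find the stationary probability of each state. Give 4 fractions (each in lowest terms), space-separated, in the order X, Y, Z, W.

Answer: 149/492 49/164 103/492 31/164

Derivation:
The stationary distribution satisfies pi = pi * P, i.e.:
  pi_X = 1/3*pi_X + 2/5*pi_Y + 1/3*pi_Z + 1/15*pi_W
  pi_Y = 1/3*pi_X + 2/15*pi_Y + 1/3*pi_Z + 7/15*pi_W
  pi_Z = 1/15*pi_X + 1/3*pi_Y + 1/15*pi_Z + 2/5*pi_W
  pi_W = 4/15*pi_X + 2/15*pi_Y + 4/15*pi_Z + 1/15*pi_W
with normalization: pi_X + pi_Y + pi_Z + pi_W = 1.

Using the first 3 balance equations plus normalization, the linear system A*pi = b is:
  [-2/3, 2/5, 1/3, 1/15] . pi = 0
  [1/3, -13/15, 1/3, 7/15] . pi = 0
  [1/15, 1/3, -14/15, 2/5] . pi = 0
  [1, 1, 1, 1] . pi = 1

Solving yields:
  pi_X = 149/492
  pi_Y = 49/164
  pi_Z = 103/492
  pi_W = 31/164

Verification (pi * P):
  149/492*1/3 + 49/164*2/5 + 103/492*1/3 + 31/164*1/15 = 149/492 = pi_X  (ok)
  149/492*1/3 + 49/164*2/15 + 103/492*1/3 + 31/164*7/15 = 49/164 = pi_Y  (ok)
  149/492*1/15 + 49/164*1/3 + 103/492*1/15 + 31/164*2/5 = 103/492 = pi_Z  (ok)
  149/492*4/15 + 49/164*2/15 + 103/492*4/15 + 31/164*1/15 = 31/164 = pi_W  (ok)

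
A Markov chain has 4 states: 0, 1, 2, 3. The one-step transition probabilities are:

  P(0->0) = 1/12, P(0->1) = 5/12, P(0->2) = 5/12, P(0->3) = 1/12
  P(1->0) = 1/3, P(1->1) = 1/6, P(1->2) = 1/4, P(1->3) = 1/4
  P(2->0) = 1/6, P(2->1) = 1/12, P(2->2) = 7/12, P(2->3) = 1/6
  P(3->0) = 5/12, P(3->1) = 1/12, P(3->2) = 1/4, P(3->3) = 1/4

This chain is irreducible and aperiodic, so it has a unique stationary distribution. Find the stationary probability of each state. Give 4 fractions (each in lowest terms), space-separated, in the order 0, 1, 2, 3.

The stationary distribution satisfies pi = pi * P, i.e.:
  pi_0 = 1/12*pi_0 + 1/3*pi_1 + 1/6*pi_2 + 5/12*pi_3
  pi_1 = 5/12*pi_0 + 1/6*pi_1 + 1/12*pi_2 + 1/12*pi_3
  pi_2 = 5/12*pi_0 + 1/4*pi_1 + 7/12*pi_2 + 1/4*pi_3
  pi_3 = 1/12*pi_0 + 1/4*pi_1 + 1/6*pi_2 + 1/4*pi_3
with normalization: pi_0 + pi_1 + pi_2 + pi_3 = 1.

Using the first 3 balance equations plus normalization, the linear system A*pi = b is:
  [-11/12, 1/3, 1/6, 5/12] . pi = 0
  [5/12, -5/6, 1/12, 1/12] . pi = 0
  [5/12, 1/4, -5/12, 1/4] . pi = 0
  [1, 1, 1, 1] . pi = 1

Solving yields:
  pi_0 = 111/502
  pi_1 = 43/251
  pi_2 = 108/251
  pi_3 = 89/502

Verification (pi * P):
  111/502*1/12 + 43/251*1/3 + 108/251*1/6 + 89/502*5/12 = 111/502 = pi_0  (ok)
  111/502*5/12 + 43/251*1/6 + 108/251*1/12 + 89/502*1/12 = 43/251 = pi_1  (ok)
  111/502*5/12 + 43/251*1/4 + 108/251*7/12 + 89/502*1/4 = 108/251 = pi_2  (ok)
  111/502*1/12 + 43/251*1/4 + 108/251*1/6 + 89/502*1/4 = 89/502 = pi_3  (ok)

Answer: 111/502 43/251 108/251 89/502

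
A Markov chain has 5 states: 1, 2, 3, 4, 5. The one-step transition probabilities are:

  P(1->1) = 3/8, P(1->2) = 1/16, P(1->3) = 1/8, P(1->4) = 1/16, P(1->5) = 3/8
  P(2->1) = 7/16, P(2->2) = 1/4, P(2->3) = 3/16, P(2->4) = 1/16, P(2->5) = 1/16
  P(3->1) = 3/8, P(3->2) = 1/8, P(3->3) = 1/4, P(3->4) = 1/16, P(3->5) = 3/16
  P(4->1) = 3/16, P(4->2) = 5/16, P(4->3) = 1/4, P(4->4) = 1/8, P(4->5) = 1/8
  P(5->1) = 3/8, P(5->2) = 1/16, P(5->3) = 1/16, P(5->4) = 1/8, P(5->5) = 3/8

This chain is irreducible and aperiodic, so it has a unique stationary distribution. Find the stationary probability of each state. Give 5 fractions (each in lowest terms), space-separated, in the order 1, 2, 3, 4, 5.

The stationary distribution satisfies pi = pi * P, i.e.:
  pi_1 = 3/8*pi_1 + 7/16*pi_2 + 3/8*pi_3 + 3/16*pi_4 + 3/8*pi_5
  pi_2 = 1/16*pi_1 + 1/4*pi_2 + 1/8*pi_3 + 5/16*pi_4 + 1/16*pi_5
  pi_3 = 1/8*pi_1 + 3/16*pi_2 + 1/4*pi_3 + 1/4*pi_4 + 1/16*pi_5
  pi_4 = 1/16*pi_1 + 1/16*pi_2 + 1/16*pi_3 + 1/8*pi_4 + 1/8*pi_5
  pi_5 = 3/8*pi_1 + 1/16*pi_2 + 3/16*pi_3 + 1/8*pi_4 + 3/8*pi_5
with normalization: pi_1 + pi_2 + pi_3 + pi_4 + pi_5 = 1.

Using the first 4 balance equations plus normalization, the linear system A*pi = b is:
  [-5/8, 7/16, 3/8, 3/16, 3/8] . pi = 0
  [1/16, -3/4, 1/8, 5/16, 1/16] . pi = 0
  [1/8, 3/16, -3/4, 1/4, 1/16] . pi = 0
  [1/16, 1/16, 1/16, -7/8, 1/8] . pi = 0
  [1, 1, 1, 1, 1] . pi = 1

Solving yields:
  pi_1 = 2677/7314
  pi_2 = 1673/14628
  pi_3 = 695/4876
  pi_4 = 1259/14628
  pi_5 = 1419/4876

Verification (pi * P):
  2677/7314*3/8 + 1673/14628*7/16 + 695/4876*3/8 + 1259/14628*3/16 + 1419/4876*3/8 = 2677/7314 = pi_1  (ok)
  2677/7314*1/16 + 1673/14628*1/4 + 695/4876*1/8 + 1259/14628*5/16 + 1419/4876*1/16 = 1673/14628 = pi_2  (ok)
  2677/7314*1/8 + 1673/14628*3/16 + 695/4876*1/4 + 1259/14628*1/4 + 1419/4876*1/16 = 695/4876 = pi_3  (ok)
  2677/7314*1/16 + 1673/14628*1/16 + 695/4876*1/16 + 1259/14628*1/8 + 1419/4876*1/8 = 1259/14628 = pi_4  (ok)
  2677/7314*3/8 + 1673/14628*1/16 + 695/4876*3/16 + 1259/14628*1/8 + 1419/4876*3/8 = 1419/4876 = pi_5  (ok)

Answer: 2677/7314 1673/14628 695/4876 1259/14628 1419/4876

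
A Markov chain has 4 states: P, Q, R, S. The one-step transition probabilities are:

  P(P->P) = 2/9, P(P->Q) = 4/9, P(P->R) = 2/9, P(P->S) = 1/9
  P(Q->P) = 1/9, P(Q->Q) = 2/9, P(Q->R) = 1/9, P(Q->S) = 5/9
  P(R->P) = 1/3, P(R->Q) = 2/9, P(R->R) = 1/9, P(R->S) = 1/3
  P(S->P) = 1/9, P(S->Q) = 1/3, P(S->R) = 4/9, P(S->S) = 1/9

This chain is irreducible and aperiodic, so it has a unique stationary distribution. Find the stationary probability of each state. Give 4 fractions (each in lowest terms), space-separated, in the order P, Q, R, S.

Answer: 179/982 145/491 225/982 144/491

Derivation:
The stationary distribution satisfies pi = pi * P, i.e.:
  pi_P = 2/9*pi_P + 1/9*pi_Q + 1/3*pi_R + 1/9*pi_S
  pi_Q = 4/9*pi_P + 2/9*pi_Q + 2/9*pi_R + 1/3*pi_S
  pi_R = 2/9*pi_P + 1/9*pi_Q + 1/9*pi_R + 4/9*pi_S
  pi_S = 1/9*pi_P + 5/9*pi_Q + 1/3*pi_R + 1/9*pi_S
with normalization: pi_P + pi_Q + pi_R + pi_S = 1.

Using the first 3 balance equations plus normalization, the linear system A*pi = b is:
  [-7/9, 1/9, 1/3, 1/9] . pi = 0
  [4/9, -7/9, 2/9, 1/3] . pi = 0
  [2/9, 1/9, -8/9, 4/9] . pi = 0
  [1, 1, 1, 1] . pi = 1

Solving yields:
  pi_P = 179/982
  pi_Q = 145/491
  pi_R = 225/982
  pi_S = 144/491

Verification (pi * P):
  179/982*2/9 + 145/491*1/9 + 225/982*1/3 + 144/491*1/9 = 179/982 = pi_P  (ok)
  179/982*4/9 + 145/491*2/9 + 225/982*2/9 + 144/491*1/3 = 145/491 = pi_Q  (ok)
  179/982*2/9 + 145/491*1/9 + 225/982*1/9 + 144/491*4/9 = 225/982 = pi_R  (ok)
  179/982*1/9 + 145/491*5/9 + 225/982*1/3 + 144/491*1/9 = 144/491 = pi_S  (ok)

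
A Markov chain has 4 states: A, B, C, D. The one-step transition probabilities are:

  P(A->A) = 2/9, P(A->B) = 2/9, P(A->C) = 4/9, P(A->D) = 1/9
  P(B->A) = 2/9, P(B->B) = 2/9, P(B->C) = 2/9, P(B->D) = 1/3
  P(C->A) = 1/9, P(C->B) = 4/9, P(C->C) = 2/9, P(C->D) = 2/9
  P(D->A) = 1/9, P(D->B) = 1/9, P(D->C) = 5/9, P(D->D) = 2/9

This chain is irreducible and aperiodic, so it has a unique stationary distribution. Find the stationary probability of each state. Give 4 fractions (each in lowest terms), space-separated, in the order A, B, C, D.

The stationary distribution satisfies pi = pi * P, i.e.:
  pi_A = 2/9*pi_A + 2/9*pi_B + 1/9*pi_C + 1/9*pi_D
  pi_B = 2/9*pi_A + 2/9*pi_B + 4/9*pi_C + 1/9*pi_D
  pi_C = 4/9*pi_A + 2/9*pi_B + 2/9*pi_C + 5/9*pi_D
  pi_D = 1/9*pi_A + 1/3*pi_B + 2/9*pi_C + 2/9*pi_D
with normalization: pi_A + pi_B + pi_C + pi_D = 1.

Using the first 3 balance equations plus normalization, the linear system A*pi = b is:
  [-7/9, 2/9, 1/9, 1/9] . pi = 0
  [2/9, -7/9, 4/9, 1/9] . pi = 0
  [4/9, 2/9, -7/9, 5/9] . pi = 0
  [1, 1, 1, 1] . pi = 1

Solving yields:
  pi_A = 44/277
  pi_B = 75/277
  pi_C = 93/277
  pi_D = 65/277

Verification (pi * P):
  44/277*2/9 + 75/277*2/9 + 93/277*1/9 + 65/277*1/9 = 44/277 = pi_A  (ok)
  44/277*2/9 + 75/277*2/9 + 93/277*4/9 + 65/277*1/9 = 75/277 = pi_B  (ok)
  44/277*4/9 + 75/277*2/9 + 93/277*2/9 + 65/277*5/9 = 93/277 = pi_C  (ok)
  44/277*1/9 + 75/277*1/3 + 93/277*2/9 + 65/277*2/9 = 65/277 = pi_D  (ok)

Answer: 44/277 75/277 93/277 65/277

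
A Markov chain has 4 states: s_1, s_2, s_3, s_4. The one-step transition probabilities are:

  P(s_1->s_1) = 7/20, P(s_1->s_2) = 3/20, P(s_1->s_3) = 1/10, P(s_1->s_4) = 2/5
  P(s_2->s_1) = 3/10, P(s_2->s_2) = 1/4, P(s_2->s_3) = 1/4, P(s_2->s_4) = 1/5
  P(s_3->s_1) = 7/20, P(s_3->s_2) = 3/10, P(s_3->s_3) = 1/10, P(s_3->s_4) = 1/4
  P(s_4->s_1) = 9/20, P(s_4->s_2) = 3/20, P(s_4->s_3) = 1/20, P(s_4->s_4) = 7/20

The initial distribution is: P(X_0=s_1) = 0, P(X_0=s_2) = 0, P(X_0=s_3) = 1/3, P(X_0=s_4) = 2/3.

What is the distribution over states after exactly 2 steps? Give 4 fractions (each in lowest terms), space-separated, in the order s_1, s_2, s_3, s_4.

Propagating the distribution step by step (d_{t+1} = d_t * P):
d_0 = (s_1=0, s_2=0, s_3=1/3, s_4=2/3)
  d_1[s_1] = 0*7/20 + 0*3/10 + 1/3*7/20 + 2/3*9/20 = 5/12
  d_1[s_2] = 0*3/20 + 0*1/4 + 1/3*3/10 + 2/3*3/20 = 1/5
  d_1[s_3] = 0*1/10 + 0*1/4 + 1/3*1/10 + 2/3*1/20 = 1/15
  d_1[s_4] = 0*2/5 + 0*1/5 + 1/3*1/4 + 2/3*7/20 = 19/60
d_1 = (s_1=5/12, s_2=1/5, s_3=1/15, s_4=19/60)
  d_2[s_1] = 5/12*7/20 + 1/5*3/10 + 1/15*7/20 + 19/60*9/20 = 223/600
  d_2[s_2] = 5/12*3/20 + 1/5*1/4 + 1/15*3/10 + 19/60*3/20 = 9/50
  d_2[s_3] = 5/12*1/10 + 1/5*1/4 + 1/15*1/10 + 19/60*1/20 = 137/1200
  d_2[s_4] = 5/12*2/5 + 1/5*1/5 + 1/15*1/4 + 19/60*7/20 = 401/1200
d_2 = (s_1=223/600, s_2=9/50, s_3=137/1200, s_4=401/1200)

Answer: 223/600 9/50 137/1200 401/1200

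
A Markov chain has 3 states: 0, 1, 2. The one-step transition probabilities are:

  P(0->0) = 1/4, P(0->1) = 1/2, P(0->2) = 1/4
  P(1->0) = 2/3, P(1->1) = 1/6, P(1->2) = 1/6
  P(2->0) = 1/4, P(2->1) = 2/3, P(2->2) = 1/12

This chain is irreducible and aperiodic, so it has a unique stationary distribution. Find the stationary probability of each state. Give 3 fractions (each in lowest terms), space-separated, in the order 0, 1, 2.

Answer: 47/113 45/113 21/113

Derivation:
The stationary distribution satisfies pi = pi * P, i.e.:
  pi_0 = 1/4*pi_0 + 2/3*pi_1 + 1/4*pi_2
  pi_1 = 1/2*pi_0 + 1/6*pi_1 + 2/3*pi_2
  pi_2 = 1/4*pi_0 + 1/6*pi_1 + 1/12*pi_2
with normalization: pi_0 + pi_1 + pi_2 = 1.

Using the first 2 balance equations plus normalization, the linear system A*pi = b is:
  [-3/4, 2/3, 1/4] . pi = 0
  [1/2, -5/6, 2/3] . pi = 0
  [1, 1, 1] . pi = 1

Solving yields:
  pi_0 = 47/113
  pi_1 = 45/113
  pi_2 = 21/113

Verification (pi * P):
  47/113*1/4 + 45/113*2/3 + 21/113*1/4 = 47/113 = pi_0  (ok)
  47/113*1/2 + 45/113*1/6 + 21/113*2/3 = 45/113 = pi_1  (ok)
  47/113*1/4 + 45/113*1/6 + 21/113*1/12 = 21/113 = pi_2  (ok)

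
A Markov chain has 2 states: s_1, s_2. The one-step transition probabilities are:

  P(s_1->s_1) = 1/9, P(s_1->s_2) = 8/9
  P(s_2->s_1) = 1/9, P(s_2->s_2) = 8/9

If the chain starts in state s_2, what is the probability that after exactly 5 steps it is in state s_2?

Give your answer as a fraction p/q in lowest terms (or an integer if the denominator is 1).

Computing P^5 by repeated multiplication:
P^1 =
  s_1: [1/9, 8/9]
  s_2: [1/9, 8/9]
P^2 =
  s_1: [1/9, 8/9]
  s_2: [1/9, 8/9]
P^3 =
  s_1: [1/9, 8/9]
  s_2: [1/9, 8/9]
P^4 =
  s_1: [1/9, 8/9]
  s_2: [1/9, 8/9]
P^5 =
  s_1: [1/9, 8/9]
  s_2: [1/9, 8/9]

(P^5)[s_2 -> s_2] = 8/9

Answer: 8/9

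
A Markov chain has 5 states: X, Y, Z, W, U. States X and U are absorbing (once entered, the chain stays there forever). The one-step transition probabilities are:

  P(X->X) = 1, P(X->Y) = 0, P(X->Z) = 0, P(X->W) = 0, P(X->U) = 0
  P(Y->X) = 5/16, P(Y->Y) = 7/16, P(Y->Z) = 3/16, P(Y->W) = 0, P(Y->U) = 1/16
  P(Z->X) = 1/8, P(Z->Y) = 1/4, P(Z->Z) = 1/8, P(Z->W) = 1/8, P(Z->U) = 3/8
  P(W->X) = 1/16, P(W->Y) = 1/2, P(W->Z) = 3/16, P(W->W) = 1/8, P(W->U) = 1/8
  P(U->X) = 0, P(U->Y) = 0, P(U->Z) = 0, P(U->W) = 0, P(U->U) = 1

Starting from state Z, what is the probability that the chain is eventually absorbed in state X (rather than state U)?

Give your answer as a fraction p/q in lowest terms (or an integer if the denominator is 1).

Answer: 35/83

Derivation:
Let a_i = P(absorbed in X | start in state i).
Boundary conditions: a_X = 1, a_U = 0.
For each transient state i, a_i = sum_j P(i->j) * a_j:
  a_Y = 5/16*a_X + 7/16*a_Y + 3/16*a_Z + 0*a_W + 1/16*a_U
  a_Z = 1/8*a_X + 1/4*a_Y + 1/8*a_Z + 1/8*a_W + 3/8*a_U
  a_W = 1/16*a_X + 1/2*a_Y + 3/16*a_Z + 1/8*a_W + 1/8*a_U

Substituting a_X = 1 and a_U = 0, rearrange to (I - Q) a = r where r[i] = P(i -> X):
  [9/16, -3/16, 0] . (a_Y, a_Z, a_W) = 5/16
  [-1/4, 7/8, -1/8] . (a_Y, a_Z, a_W) = 1/8
  [-1/2, -3/16, 7/8] . (a_Y, a_Z, a_W) = 1/16

Solving yields:
  a_Y = 520/747
  a_Z = 35/83
  a_W = 418/747

Starting state is Z, so the absorption probability is a_Z = 35/83.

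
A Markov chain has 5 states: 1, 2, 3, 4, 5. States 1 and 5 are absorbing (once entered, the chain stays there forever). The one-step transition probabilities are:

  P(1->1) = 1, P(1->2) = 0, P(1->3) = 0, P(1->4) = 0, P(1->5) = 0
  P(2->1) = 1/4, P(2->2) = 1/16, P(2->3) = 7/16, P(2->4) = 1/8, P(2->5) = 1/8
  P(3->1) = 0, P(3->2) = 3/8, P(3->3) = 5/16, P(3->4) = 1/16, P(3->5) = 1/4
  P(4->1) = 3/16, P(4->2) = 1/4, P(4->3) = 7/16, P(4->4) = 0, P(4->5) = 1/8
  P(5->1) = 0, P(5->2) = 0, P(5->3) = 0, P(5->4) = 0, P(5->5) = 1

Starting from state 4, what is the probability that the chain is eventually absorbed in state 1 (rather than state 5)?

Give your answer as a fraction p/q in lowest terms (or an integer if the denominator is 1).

Answer: 713/1663

Derivation:
Let a_i = P(absorbed in 1 | start in state i).
Boundary conditions: a_1 = 1, a_5 = 0.
For each transient state i, a_i = sum_j P(i->j) * a_j:
  a_2 = 1/4*a_1 + 1/16*a_2 + 7/16*a_3 + 1/8*a_4 + 1/8*a_5
  a_3 = 0*a_1 + 3/8*a_2 + 5/16*a_3 + 1/16*a_4 + 1/4*a_5
  a_4 = 3/16*a_1 + 1/4*a_2 + 7/16*a_3 + 0*a_4 + 1/8*a_5

Substituting a_1 = 1 and a_5 = 0, rearrange to (I - Q) a = r where r[i] = P(i -> 1):
  [15/16, -7/16, -1/8] . (a_2, a_3, a_4) = 1/4
  [-3/8, 11/16, -1/16] . (a_2, a_3, a_4) = 0
  [-1/4, -7/16, 1] . (a_2, a_3, a_4) = 3/16

Solving yields:
  a_2 = 763/1663
  a_3 = 481/1663
  a_4 = 713/1663

Starting state is 4, so the absorption probability is a_4 = 713/1663.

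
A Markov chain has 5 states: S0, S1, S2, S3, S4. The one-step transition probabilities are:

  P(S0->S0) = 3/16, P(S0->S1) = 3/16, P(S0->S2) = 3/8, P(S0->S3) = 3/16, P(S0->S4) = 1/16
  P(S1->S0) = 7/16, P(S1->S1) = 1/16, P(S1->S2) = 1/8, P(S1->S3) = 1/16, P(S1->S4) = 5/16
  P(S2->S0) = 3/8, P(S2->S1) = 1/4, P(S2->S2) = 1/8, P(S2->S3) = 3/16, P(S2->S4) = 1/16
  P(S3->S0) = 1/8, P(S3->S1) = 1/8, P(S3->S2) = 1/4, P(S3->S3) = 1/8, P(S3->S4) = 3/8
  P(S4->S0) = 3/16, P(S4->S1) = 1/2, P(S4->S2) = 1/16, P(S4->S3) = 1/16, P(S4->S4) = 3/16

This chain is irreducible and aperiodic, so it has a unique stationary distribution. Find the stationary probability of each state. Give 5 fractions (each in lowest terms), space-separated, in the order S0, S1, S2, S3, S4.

Answer: 3802/13995 3088/13995 2768/13995 201/1555 2528/13995

Derivation:
The stationary distribution satisfies pi = pi * P, i.e.:
  pi_S0 = 3/16*pi_S0 + 7/16*pi_S1 + 3/8*pi_S2 + 1/8*pi_S3 + 3/16*pi_S4
  pi_S1 = 3/16*pi_S0 + 1/16*pi_S1 + 1/4*pi_S2 + 1/8*pi_S3 + 1/2*pi_S4
  pi_S2 = 3/8*pi_S0 + 1/8*pi_S1 + 1/8*pi_S2 + 1/4*pi_S3 + 1/16*pi_S4
  pi_S3 = 3/16*pi_S0 + 1/16*pi_S1 + 3/16*pi_S2 + 1/8*pi_S3 + 1/16*pi_S4
  pi_S4 = 1/16*pi_S0 + 5/16*pi_S1 + 1/16*pi_S2 + 3/8*pi_S3 + 3/16*pi_S4
with normalization: pi_S0 + pi_S1 + pi_S2 + pi_S3 + pi_S4 = 1.

Using the first 4 balance equations plus normalization, the linear system A*pi = b is:
  [-13/16, 7/16, 3/8, 1/8, 3/16] . pi = 0
  [3/16, -15/16, 1/4, 1/8, 1/2] . pi = 0
  [3/8, 1/8, -7/8, 1/4, 1/16] . pi = 0
  [3/16, 1/16, 3/16, -7/8, 1/16] . pi = 0
  [1, 1, 1, 1, 1] . pi = 1

Solving yields:
  pi_S0 = 3802/13995
  pi_S1 = 3088/13995
  pi_S2 = 2768/13995
  pi_S3 = 201/1555
  pi_S4 = 2528/13995

Verification (pi * P):
  3802/13995*3/16 + 3088/13995*7/16 + 2768/13995*3/8 + 201/1555*1/8 + 2528/13995*3/16 = 3802/13995 = pi_S0  (ok)
  3802/13995*3/16 + 3088/13995*1/16 + 2768/13995*1/4 + 201/1555*1/8 + 2528/13995*1/2 = 3088/13995 = pi_S1  (ok)
  3802/13995*3/8 + 3088/13995*1/8 + 2768/13995*1/8 + 201/1555*1/4 + 2528/13995*1/16 = 2768/13995 = pi_S2  (ok)
  3802/13995*3/16 + 3088/13995*1/16 + 2768/13995*3/16 + 201/1555*1/8 + 2528/13995*1/16 = 201/1555 = pi_S3  (ok)
  3802/13995*1/16 + 3088/13995*5/16 + 2768/13995*1/16 + 201/1555*3/8 + 2528/13995*3/16 = 2528/13995 = pi_S4  (ok)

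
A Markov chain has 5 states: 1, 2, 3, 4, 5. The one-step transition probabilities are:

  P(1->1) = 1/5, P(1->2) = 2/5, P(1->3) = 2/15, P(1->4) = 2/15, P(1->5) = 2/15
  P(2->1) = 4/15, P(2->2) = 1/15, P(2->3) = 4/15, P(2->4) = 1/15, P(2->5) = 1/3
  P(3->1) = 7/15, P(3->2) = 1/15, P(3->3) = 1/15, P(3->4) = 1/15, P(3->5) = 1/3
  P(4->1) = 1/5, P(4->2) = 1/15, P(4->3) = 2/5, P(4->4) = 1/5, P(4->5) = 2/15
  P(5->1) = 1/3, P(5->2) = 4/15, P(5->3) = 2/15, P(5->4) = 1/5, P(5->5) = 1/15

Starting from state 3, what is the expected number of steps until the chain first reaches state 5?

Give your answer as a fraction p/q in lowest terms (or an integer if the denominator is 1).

Let h_i = expected steps to first reach 5 from state i.
Boundary: h_5 = 0.
First-step equations for the other states:
  h_1 = 1 + 1/5*h_1 + 2/5*h_2 + 2/15*h_3 + 2/15*h_4 + 2/15*h_5
  h_2 = 1 + 4/15*h_1 + 1/15*h_2 + 4/15*h_3 + 1/15*h_4 + 1/3*h_5
  h_3 = 1 + 7/15*h_1 + 1/15*h_2 + 1/15*h_3 + 1/15*h_4 + 1/3*h_5
  h_4 = 1 + 1/5*h_1 + 1/15*h_2 + 2/5*h_3 + 1/5*h_4 + 2/15*h_5

Substituting h_5 = 0 and rearranging gives the linear system (I - Q) h = 1:
  [4/5, -2/5, -2/15, -2/15] . (h_1, h_2, h_3, h_4) = 1
  [-4/15, 14/15, -4/15, -1/15] . (h_1, h_2, h_3, h_4) = 1
  [-7/15, -1/15, 14/15, -1/15] . (h_1, h_2, h_3, h_4) = 1
  [-1/5, -1/15, -2/5, 4/5] . (h_1, h_2, h_3, h_4) = 1

Solving yields:
  h_1 = 1275/274
  h_2 = 1065/274
  h_3 = 550/137
  h_4 = 650/137

Starting state is 3, so the expected hitting time is h_3 = 550/137.

Answer: 550/137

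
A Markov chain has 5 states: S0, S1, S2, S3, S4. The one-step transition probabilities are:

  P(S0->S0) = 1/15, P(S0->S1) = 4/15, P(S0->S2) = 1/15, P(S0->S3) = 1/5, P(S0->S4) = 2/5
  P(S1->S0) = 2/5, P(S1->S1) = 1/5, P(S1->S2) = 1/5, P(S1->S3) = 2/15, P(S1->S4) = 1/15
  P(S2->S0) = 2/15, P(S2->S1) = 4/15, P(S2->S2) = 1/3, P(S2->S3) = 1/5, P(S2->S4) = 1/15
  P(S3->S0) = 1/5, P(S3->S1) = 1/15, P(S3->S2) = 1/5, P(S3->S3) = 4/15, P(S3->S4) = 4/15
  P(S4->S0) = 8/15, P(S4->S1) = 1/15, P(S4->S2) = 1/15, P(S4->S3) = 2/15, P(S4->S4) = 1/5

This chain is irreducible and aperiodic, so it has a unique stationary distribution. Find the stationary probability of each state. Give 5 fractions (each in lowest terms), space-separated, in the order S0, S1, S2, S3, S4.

Answer: 10729/40807 7087/40807 6379/40807 7594/40807 9018/40807

Derivation:
The stationary distribution satisfies pi = pi * P, i.e.:
  pi_S0 = 1/15*pi_S0 + 2/5*pi_S1 + 2/15*pi_S2 + 1/5*pi_S3 + 8/15*pi_S4
  pi_S1 = 4/15*pi_S0 + 1/5*pi_S1 + 4/15*pi_S2 + 1/15*pi_S3 + 1/15*pi_S4
  pi_S2 = 1/15*pi_S0 + 1/5*pi_S1 + 1/3*pi_S2 + 1/5*pi_S3 + 1/15*pi_S4
  pi_S3 = 1/5*pi_S0 + 2/15*pi_S1 + 1/5*pi_S2 + 4/15*pi_S3 + 2/15*pi_S4
  pi_S4 = 2/5*pi_S0 + 1/15*pi_S1 + 1/15*pi_S2 + 4/15*pi_S3 + 1/5*pi_S4
with normalization: pi_S0 + pi_S1 + pi_S2 + pi_S3 + pi_S4 = 1.

Using the first 4 balance equations plus normalization, the linear system A*pi = b is:
  [-14/15, 2/5, 2/15, 1/5, 8/15] . pi = 0
  [4/15, -4/5, 4/15, 1/15, 1/15] . pi = 0
  [1/15, 1/5, -2/3, 1/5, 1/15] . pi = 0
  [1/5, 2/15, 1/5, -11/15, 2/15] . pi = 0
  [1, 1, 1, 1, 1] . pi = 1

Solving yields:
  pi_S0 = 10729/40807
  pi_S1 = 7087/40807
  pi_S2 = 6379/40807
  pi_S3 = 7594/40807
  pi_S4 = 9018/40807

Verification (pi * P):
  10729/40807*1/15 + 7087/40807*2/5 + 6379/40807*2/15 + 7594/40807*1/5 + 9018/40807*8/15 = 10729/40807 = pi_S0  (ok)
  10729/40807*4/15 + 7087/40807*1/5 + 6379/40807*4/15 + 7594/40807*1/15 + 9018/40807*1/15 = 7087/40807 = pi_S1  (ok)
  10729/40807*1/15 + 7087/40807*1/5 + 6379/40807*1/3 + 7594/40807*1/5 + 9018/40807*1/15 = 6379/40807 = pi_S2  (ok)
  10729/40807*1/5 + 7087/40807*2/15 + 6379/40807*1/5 + 7594/40807*4/15 + 9018/40807*2/15 = 7594/40807 = pi_S3  (ok)
  10729/40807*2/5 + 7087/40807*1/15 + 6379/40807*1/15 + 7594/40807*4/15 + 9018/40807*1/5 = 9018/40807 = pi_S4  (ok)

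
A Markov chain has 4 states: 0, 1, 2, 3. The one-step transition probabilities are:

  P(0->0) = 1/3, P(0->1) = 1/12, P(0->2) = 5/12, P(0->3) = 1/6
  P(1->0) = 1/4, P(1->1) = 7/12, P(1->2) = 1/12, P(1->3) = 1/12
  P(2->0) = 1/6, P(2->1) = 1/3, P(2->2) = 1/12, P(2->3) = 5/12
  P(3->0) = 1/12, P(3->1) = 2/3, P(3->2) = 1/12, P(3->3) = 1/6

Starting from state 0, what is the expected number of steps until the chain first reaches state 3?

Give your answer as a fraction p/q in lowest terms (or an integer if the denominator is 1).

Let h_i = expected steps to first reach 3 from state i.
Boundary: h_3 = 0.
First-step equations for the other states:
  h_0 = 1 + 1/3*h_0 + 1/12*h_1 + 5/12*h_2 + 1/6*h_3
  h_1 = 1 + 1/4*h_0 + 7/12*h_1 + 1/12*h_2 + 1/12*h_3
  h_2 = 1 + 1/6*h_0 + 1/3*h_1 + 1/12*h_2 + 5/12*h_3

Substituting h_3 = 0 and rearranging gives the linear system (I - Q) h = 1:
  [2/3, -1/12, -5/12] . (h_0, h_1, h_2) = 1
  [-1/4, 5/12, -1/12] . (h_0, h_1, h_2) = 1
  [-1/6, -1/3, 11/12] . (h_0, h_1, h_2) = 1

Solving yields:
  h_0 = 1296/263
  h_1 = 1632/263
  h_2 = 1116/263

Starting state is 0, so the expected hitting time is h_0 = 1296/263.

Answer: 1296/263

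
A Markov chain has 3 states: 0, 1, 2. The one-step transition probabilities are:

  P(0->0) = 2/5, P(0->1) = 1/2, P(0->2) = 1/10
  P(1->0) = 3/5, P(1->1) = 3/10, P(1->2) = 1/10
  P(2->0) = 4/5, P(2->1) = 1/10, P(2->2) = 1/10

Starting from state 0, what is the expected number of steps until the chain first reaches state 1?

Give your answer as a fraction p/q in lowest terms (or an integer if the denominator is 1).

Let h_i = expected steps to first reach 1 from state i.
Boundary: h_1 = 0.
First-step equations for the other states:
  h_0 = 1 + 2/5*h_0 + 1/2*h_1 + 1/10*h_2
  h_2 = 1 + 4/5*h_0 + 1/10*h_1 + 1/10*h_2

Substituting h_1 = 0 and rearranging gives the linear system (I - Q) h = 1:
  [3/5, -1/10] . (h_0, h_2) = 1
  [-4/5, 9/10] . (h_0, h_2) = 1

Solving yields:
  h_0 = 50/23
  h_2 = 70/23

Starting state is 0, so the expected hitting time is h_0 = 50/23.

Answer: 50/23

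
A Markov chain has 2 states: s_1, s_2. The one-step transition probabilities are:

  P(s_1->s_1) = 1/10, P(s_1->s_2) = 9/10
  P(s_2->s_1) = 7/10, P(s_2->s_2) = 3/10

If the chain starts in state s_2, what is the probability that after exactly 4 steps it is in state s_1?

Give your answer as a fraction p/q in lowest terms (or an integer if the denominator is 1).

Answer: 238/625

Derivation:
Computing P^4 by repeated multiplication:
P^1 =
  s_1: [1/10, 9/10]
  s_2: [7/10, 3/10]
P^2 =
  s_1: [16/25, 9/25]
  s_2: [7/25, 18/25]
P^3 =
  s_1: [79/250, 171/250]
  s_2: [133/250, 117/250]
P^4 =
  s_1: [319/625, 306/625]
  s_2: [238/625, 387/625]

(P^4)[s_2 -> s_1] = 238/625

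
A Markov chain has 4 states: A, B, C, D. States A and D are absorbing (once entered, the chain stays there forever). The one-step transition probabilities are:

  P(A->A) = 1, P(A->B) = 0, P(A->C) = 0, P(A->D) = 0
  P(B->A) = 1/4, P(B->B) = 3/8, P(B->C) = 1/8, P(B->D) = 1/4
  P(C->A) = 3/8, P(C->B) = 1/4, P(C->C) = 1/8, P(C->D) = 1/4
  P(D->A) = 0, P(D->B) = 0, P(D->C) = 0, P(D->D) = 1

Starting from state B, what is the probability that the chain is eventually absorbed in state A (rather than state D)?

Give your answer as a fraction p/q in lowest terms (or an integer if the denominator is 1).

Answer: 17/33

Derivation:
Let a_i = P(absorbed in A | start in state i).
Boundary conditions: a_A = 1, a_D = 0.
For each transient state i, a_i = sum_j P(i->j) * a_j:
  a_B = 1/4*a_A + 3/8*a_B + 1/8*a_C + 1/4*a_D
  a_C = 3/8*a_A + 1/4*a_B + 1/8*a_C + 1/4*a_D

Substituting a_A = 1 and a_D = 0, rearrange to (I - Q) a = r where r[i] = P(i -> A):
  [5/8, -1/8] . (a_B, a_C) = 1/4
  [-1/4, 7/8] . (a_B, a_C) = 3/8

Solving yields:
  a_B = 17/33
  a_C = 19/33

Starting state is B, so the absorption probability is a_B = 17/33.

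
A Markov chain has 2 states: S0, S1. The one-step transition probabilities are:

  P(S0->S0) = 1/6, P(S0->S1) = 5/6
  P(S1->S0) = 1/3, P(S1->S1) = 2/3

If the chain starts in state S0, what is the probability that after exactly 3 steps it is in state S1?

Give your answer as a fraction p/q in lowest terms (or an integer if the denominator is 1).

Answer: 155/216

Derivation:
Computing P^3 by repeated multiplication:
P^1 =
  S0: [1/6, 5/6]
  S1: [1/3, 2/3]
P^2 =
  S0: [11/36, 25/36]
  S1: [5/18, 13/18]
P^3 =
  S0: [61/216, 155/216]
  S1: [31/108, 77/108]

(P^3)[S0 -> S1] = 155/216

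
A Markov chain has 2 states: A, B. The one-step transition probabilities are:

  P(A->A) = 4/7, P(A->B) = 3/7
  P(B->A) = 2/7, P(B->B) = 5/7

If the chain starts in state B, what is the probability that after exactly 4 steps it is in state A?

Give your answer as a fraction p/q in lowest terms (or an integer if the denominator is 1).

Answer: 954/2401

Derivation:
Computing P^4 by repeated multiplication:
P^1 =
  A: [4/7, 3/7]
  B: [2/7, 5/7]
P^2 =
  A: [22/49, 27/49]
  B: [18/49, 31/49]
P^3 =
  A: [142/343, 201/343]
  B: [134/343, 209/343]
P^4 =
  A: [970/2401, 1431/2401]
  B: [954/2401, 1447/2401]

(P^4)[B -> A] = 954/2401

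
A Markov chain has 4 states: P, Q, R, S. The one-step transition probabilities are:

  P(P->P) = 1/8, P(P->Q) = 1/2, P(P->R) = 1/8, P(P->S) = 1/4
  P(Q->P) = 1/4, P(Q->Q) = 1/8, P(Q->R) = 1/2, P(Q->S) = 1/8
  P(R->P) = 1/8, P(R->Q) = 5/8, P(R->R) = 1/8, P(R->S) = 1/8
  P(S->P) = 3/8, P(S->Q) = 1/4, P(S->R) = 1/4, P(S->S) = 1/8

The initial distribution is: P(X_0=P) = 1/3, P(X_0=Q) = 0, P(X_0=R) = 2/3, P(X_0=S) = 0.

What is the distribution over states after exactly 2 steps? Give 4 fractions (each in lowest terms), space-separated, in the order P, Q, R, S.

Answer: 23/96 49/192 35/96 9/64

Derivation:
Propagating the distribution step by step (d_{t+1} = d_t * P):
d_0 = (P=1/3, Q=0, R=2/3, S=0)
  d_1[P] = 1/3*1/8 + 0*1/4 + 2/3*1/8 + 0*3/8 = 1/8
  d_1[Q] = 1/3*1/2 + 0*1/8 + 2/3*5/8 + 0*1/4 = 7/12
  d_1[R] = 1/3*1/8 + 0*1/2 + 2/3*1/8 + 0*1/4 = 1/8
  d_1[S] = 1/3*1/4 + 0*1/8 + 2/3*1/8 + 0*1/8 = 1/6
d_1 = (P=1/8, Q=7/12, R=1/8, S=1/6)
  d_2[P] = 1/8*1/8 + 7/12*1/4 + 1/8*1/8 + 1/6*3/8 = 23/96
  d_2[Q] = 1/8*1/2 + 7/12*1/8 + 1/8*5/8 + 1/6*1/4 = 49/192
  d_2[R] = 1/8*1/8 + 7/12*1/2 + 1/8*1/8 + 1/6*1/4 = 35/96
  d_2[S] = 1/8*1/4 + 7/12*1/8 + 1/8*1/8 + 1/6*1/8 = 9/64
d_2 = (P=23/96, Q=49/192, R=35/96, S=9/64)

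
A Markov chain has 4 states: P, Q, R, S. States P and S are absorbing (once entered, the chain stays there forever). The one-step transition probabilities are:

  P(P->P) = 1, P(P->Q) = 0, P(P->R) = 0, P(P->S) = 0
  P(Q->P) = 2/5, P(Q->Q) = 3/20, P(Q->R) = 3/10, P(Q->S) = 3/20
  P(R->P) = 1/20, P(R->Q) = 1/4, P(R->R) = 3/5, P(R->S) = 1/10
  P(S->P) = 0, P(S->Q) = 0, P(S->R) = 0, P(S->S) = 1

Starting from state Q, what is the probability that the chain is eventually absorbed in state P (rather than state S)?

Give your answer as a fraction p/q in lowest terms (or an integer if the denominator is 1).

Answer: 35/53

Derivation:
Let a_i = P(absorbed in P | start in state i).
Boundary conditions: a_P = 1, a_S = 0.
For each transient state i, a_i = sum_j P(i->j) * a_j:
  a_Q = 2/5*a_P + 3/20*a_Q + 3/10*a_R + 3/20*a_S
  a_R = 1/20*a_P + 1/4*a_Q + 3/5*a_R + 1/10*a_S

Substituting a_P = 1 and a_S = 0, rearrange to (I - Q) a = r where r[i] = P(i -> P):
  [17/20, -3/10] . (a_Q, a_R) = 2/5
  [-1/4, 2/5] . (a_Q, a_R) = 1/20

Solving yields:
  a_Q = 35/53
  a_R = 57/106

Starting state is Q, so the absorption probability is a_Q = 35/53.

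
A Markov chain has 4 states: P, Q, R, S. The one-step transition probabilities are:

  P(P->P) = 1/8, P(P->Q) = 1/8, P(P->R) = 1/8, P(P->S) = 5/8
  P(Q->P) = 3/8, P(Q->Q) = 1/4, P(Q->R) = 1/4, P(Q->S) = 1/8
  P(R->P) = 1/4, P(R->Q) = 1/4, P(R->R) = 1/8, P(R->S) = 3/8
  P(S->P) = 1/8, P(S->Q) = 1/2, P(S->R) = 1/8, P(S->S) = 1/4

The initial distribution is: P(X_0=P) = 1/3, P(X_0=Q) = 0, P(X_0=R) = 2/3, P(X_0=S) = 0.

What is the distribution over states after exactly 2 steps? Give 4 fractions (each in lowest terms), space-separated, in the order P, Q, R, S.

Answer: 37/192 65/192 29/192 61/192

Derivation:
Propagating the distribution step by step (d_{t+1} = d_t * P):
d_0 = (P=1/3, Q=0, R=2/3, S=0)
  d_1[P] = 1/3*1/8 + 0*3/8 + 2/3*1/4 + 0*1/8 = 5/24
  d_1[Q] = 1/3*1/8 + 0*1/4 + 2/3*1/4 + 0*1/2 = 5/24
  d_1[R] = 1/3*1/8 + 0*1/4 + 2/3*1/8 + 0*1/8 = 1/8
  d_1[S] = 1/3*5/8 + 0*1/8 + 2/3*3/8 + 0*1/4 = 11/24
d_1 = (P=5/24, Q=5/24, R=1/8, S=11/24)
  d_2[P] = 5/24*1/8 + 5/24*3/8 + 1/8*1/4 + 11/24*1/8 = 37/192
  d_2[Q] = 5/24*1/8 + 5/24*1/4 + 1/8*1/4 + 11/24*1/2 = 65/192
  d_2[R] = 5/24*1/8 + 5/24*1/4 + 1/8*1/8 + 11/24*1/8 = 29/192
  d_2[S] = 5/24*5/8 + 5/24*1/8 + 1/8*3/8 + 11/24*1/4 = 61/192
d_2 = (P=37/192, Q=65/192, R=29/192, S=61/192)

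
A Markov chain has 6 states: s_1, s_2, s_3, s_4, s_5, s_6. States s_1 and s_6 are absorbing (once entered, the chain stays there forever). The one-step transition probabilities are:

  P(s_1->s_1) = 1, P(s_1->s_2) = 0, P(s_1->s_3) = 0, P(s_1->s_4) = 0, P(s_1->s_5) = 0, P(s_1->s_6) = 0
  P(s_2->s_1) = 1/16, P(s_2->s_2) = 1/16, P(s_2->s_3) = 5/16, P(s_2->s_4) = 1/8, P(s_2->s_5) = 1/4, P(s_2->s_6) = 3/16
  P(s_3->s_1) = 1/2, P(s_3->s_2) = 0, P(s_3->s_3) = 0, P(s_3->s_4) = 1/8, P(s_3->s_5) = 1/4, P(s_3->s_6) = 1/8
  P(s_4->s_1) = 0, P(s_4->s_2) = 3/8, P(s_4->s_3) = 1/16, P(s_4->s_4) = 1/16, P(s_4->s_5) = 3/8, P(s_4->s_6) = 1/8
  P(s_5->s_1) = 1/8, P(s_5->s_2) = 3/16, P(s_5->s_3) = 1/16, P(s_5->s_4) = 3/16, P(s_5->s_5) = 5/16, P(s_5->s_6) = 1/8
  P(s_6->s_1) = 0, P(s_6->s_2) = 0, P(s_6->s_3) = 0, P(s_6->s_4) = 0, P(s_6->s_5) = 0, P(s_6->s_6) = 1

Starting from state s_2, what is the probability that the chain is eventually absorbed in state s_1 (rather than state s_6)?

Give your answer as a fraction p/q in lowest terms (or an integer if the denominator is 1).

Answer: 5999/12435

Derivation:
Let a_i = P(absorbed in s_1 | start in state i).
Boundary conditions: a_s_1 = 1, a_s_6 = 0.
For each transient state i, a_i = sum_j P(i->j) * a_j:
  a_s_2 = 1/16*a_s_1 + 1/16*a_s_2 + 5/16*a_s_3 + 1/8*a_s_4 + 1/4*a_s_5 + 3/16*a_s_6
  a_s_3 = 1/2*a_s_1 + 0*a_s_2 + 0*a_s_3 + 1/8*a_s_4 + 1/4*a_s_5 + 1/8*a_s_6
  a_s_4 = 0*a_s_1 + 3/8*a_s_2 + 1/16*a_s_3 + 1/16*a_s_4 + 3/8*a_s_5 + 1/8*a_s_6
  a_s_5 = 1/8*a_s_1 + 3/16*a_s_2 + 1/16*a_s_3 + 3/16*a_s_4 + 5/16*a_s_5 + 1/8*a_s_6

Substituting a_s_1 = 1 and a_s_6 = 0, rearrange to (I - Q) a = r where r[i] = P(i -> s_1):
  [15/16, -5/16, -1/8, -1/4] . (a_s_2, a_s_3, a_s_4, a_s_5) = 1/16
  [0, 1, -1/8, -1/4] . (a_s_2, a_s_3, a_s_4, a_s_5) = 1/2
  [-3/8, -1/16, 15/16, -3/8] . (a_s_2, a_s_3, a_s_4, a_s_5) = 0
  [-3/16, -1/16, -3/16, 11/16] . (a_s_2, a_s_3, a_s_4, a_s_5) = 1/8

Solving yields:
  a_s_2 = 5999/12435
  a_s_3 = 562/829
  a_s_4 = 1806/4145
  a_s_5 = 2047/4145

Starting state is s_2, so the absorption probability is a_s_2 = 5999/12435.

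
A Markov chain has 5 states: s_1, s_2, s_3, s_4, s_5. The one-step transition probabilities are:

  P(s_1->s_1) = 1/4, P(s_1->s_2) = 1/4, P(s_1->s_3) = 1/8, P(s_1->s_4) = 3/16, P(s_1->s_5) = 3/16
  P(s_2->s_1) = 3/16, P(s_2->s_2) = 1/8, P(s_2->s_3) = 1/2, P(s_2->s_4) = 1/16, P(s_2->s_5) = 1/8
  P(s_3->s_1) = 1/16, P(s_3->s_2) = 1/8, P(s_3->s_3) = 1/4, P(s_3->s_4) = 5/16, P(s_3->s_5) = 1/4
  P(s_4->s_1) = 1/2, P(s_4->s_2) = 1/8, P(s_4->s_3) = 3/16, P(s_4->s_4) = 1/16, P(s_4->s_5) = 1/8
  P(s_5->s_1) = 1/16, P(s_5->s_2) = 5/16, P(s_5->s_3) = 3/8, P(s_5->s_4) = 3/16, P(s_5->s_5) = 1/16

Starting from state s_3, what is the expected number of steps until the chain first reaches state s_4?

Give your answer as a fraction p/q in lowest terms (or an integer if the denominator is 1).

Let h_i = expected steps to first reach s_4 from state i.
Boundary: h_s_4 = 0.
First-step equations for the other states:
  h_s_1 = 1 + 1/4*h_s_1 + 1/4*h_s_2 + 1/8*h_s_3 + 3/16*h_s_4 + 3/16*h_s_5
  h_s_2 = 1 + 3/16*h_s_1 + 1/8*h_s_2 + 1/2*h_s_3 + 1/16*h_s_4 + 1/8*h_s_5
  h_s_3 = 1 + 1/16*h_s_1 + 1/8*h_s_2 + 1/4*h_s_3 + 5/16*h_s_4 + 1/4*h_s_5
  h_s_5 = 1 + 1/16*h_s_1 + 5/16*h_s_2 + 3/8*h_s_3 + 3/16*h_s_4 + 1/16*h_s_5

Substituting h_s_4 = 0 and rearranging gives the linear system (I - Q) h = 1:
  [3/4, -1/4, -1/8, -3/16] . (h_s_1, h_s_2, h_s_3, h_s_5) = 1
  [-3/16, 7/8, -1/2, -1/8] . (h_s_1, h_s_2, h_s_3, h_s_5) = 1
  [-1/16, -1/8, 3/4, -1/4] . (h_s_1, h_s_2, h_s_3, h_s_5) = 1
  [-1/16, -5/16, -3/8, 15/16] . (h_s_1, h_s_2, h_s_3, h_s_5) = 1

Solving yields:
  h_s_1 = 208/41
  h_s_2 = 1104/205
  h_s_3 = 176/41
  h_s_5 = 1008/205

Starting state is s_3, so the expected hitting time is h_s_3 = 176/41.

Answer: 176/41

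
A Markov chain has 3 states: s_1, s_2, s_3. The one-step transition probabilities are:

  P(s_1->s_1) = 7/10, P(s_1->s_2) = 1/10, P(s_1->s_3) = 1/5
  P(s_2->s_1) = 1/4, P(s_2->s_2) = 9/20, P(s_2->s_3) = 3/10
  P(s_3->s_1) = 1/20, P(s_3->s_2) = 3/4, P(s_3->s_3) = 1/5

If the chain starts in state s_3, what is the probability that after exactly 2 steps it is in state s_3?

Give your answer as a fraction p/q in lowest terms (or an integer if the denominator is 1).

Computing P^2 by repeated multiplication:
P^1 =
  s_1: [7/10, 1/10, 1/5]
  s_2: [1/4, 9/20, 3/10]
  s_3: [1/20, 3/4, 1/5]
P^2 =
  s_1: [21/40, 53/200, 21/100]
  s_2: [121/400, 181/400, 49/200]
  s_3: [93/400, 197/400, 11/40]

(P^2)[s_3 -> s_3] = 11/40

Answer: 11/40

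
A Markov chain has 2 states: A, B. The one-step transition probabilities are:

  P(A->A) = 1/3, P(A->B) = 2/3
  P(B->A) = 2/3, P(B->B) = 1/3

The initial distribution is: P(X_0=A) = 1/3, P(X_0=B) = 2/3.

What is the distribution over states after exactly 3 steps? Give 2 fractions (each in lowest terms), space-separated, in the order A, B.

Answer: 41/81 40/81

Derivation:
Propagating the distribution step by step (d_{t+1} = d_t * P):
d_0 = (A=1/3, B=2/3)
  d_1[A] = 1/3*1/3 + 2/3*2/3 = 5/9
  d_1[B] = 1/3*2/3 + 2/3*1/3 = 4/9
d_1 = (A=5/9, B=4/9)
  d_2[A] = 5/9*1/3 + 4/9*2/3 = 13/27
  d_2[B] = 5/9*2/3 + 4/9*1/3 = 14/27
d_2 = (A=13/27, B=14/27)
  d_3[A] = 13/27*1/3 + 14/27*2/3 = 41/81
  d_3[B] = 13/27*2/3 + 14/27*1/3 = 40/81
d_3 = (A=41/81, B=40/81)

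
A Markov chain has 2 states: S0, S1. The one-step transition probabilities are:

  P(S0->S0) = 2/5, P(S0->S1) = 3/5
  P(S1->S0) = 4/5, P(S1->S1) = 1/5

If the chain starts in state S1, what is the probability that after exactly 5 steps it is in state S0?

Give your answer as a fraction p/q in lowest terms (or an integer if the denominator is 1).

Computing P^5 by repeated multiplication:
P^1 =
  S0: [2/5, 3/5]
  S1: [4/5, 1/5]
P^2 =
  S0: [16/25, 9/25]
  S1: [12/25, 13/25]
P^3 =
  S0: [68/125, 57/125]
  S1: [76/125, 49/125]
P^4 =
  S0: [364/625, 261/625]
  S1: [348/625, 277/625]
P^5 =
  S0: [1772/3125, 1353/3125]
  S1: [1804/3125, 1321/3125]

(P^5)[S1 -> S0] = 1804/3125

Answer: 1804/3125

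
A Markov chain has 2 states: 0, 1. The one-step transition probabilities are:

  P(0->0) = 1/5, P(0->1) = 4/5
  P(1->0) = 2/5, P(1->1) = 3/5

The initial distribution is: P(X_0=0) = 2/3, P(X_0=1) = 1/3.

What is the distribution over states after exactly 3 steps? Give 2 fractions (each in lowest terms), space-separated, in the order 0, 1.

Answer: 124/375 251/375

Derivation:
Propagating the distribution step by step (d_{t+1} = d_t * P):
d_0 = (0=2/3, 1=1/3)
  d_1[0] = 2/3*1/5 + 1/3*2/5 = 4/15
  d_1[1] = 2/3*4/5 + 1/3*3/5 = 11/15
d_1 = (0=4/15, 1=11/15)
  d_2[0] = 4/15*1/5 + 11/15*2/5 = 26/75
  d_2[1] = 4/15*4/5 + 11/15*3/5 = 49/75
d_2 = (0=26/75, 1=49/75)
  d_3[0] = 26/75*1/5 + 49/75*2/5 = 124/375
  d_3[1] = 26/75*4/5 + 49/75*3/5 = 251/375
d_3 = (0=124/375, 1=251/375)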